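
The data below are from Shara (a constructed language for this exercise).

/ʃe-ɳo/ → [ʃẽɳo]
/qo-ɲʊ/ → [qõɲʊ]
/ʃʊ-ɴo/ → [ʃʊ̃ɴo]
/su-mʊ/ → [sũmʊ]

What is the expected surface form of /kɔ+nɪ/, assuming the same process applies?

The data show regressive nasality assimilation (vowel nasalisation): /e/ → [ẽ] before /ɳ/; /o/ → [õ] before /ɲ/; /ʊ/ → [ʊ̃] before /ɴ/; /u/ → [ũ] before /m/ — a vowel is nasalised by an immediately following nasal consonant.
/ɔ/ sits next to the nasal /n/ and is therefore nasalised to [ɔ̃].

[kɔ̃nɪ]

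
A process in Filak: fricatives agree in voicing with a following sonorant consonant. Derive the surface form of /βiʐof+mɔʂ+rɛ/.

[βiʐovmɔʐrɛ]

The rule targets /f/ (voiceless labiodental fricative), which sits before the trigger /m/ (voiced).
The voiced labiodental fricative is [v], so /f/ → [v].
The same rule applies at the second boundary: /ʂ/ → [ʐ] next to /r/.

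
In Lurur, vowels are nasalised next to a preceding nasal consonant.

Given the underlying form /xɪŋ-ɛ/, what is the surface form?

The vowel /ɛ/ is adjacent to the preceding nasal /ŋ/, so it acquires [+nasal] and surfaces as [ɛ̃].

[xɪŋɛ̃]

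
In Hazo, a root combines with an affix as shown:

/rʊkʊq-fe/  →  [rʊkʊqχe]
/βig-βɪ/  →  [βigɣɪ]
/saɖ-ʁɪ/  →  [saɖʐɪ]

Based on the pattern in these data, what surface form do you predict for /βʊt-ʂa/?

The data show progressive place assimilation: /f/ → [χ] after /q/; /β/ → [ɣ] after /g/; /ʁ/ → [ʐ] after /ɖ/. In each pair only place changes, matching the preceding consonant, while manner and voice stay constant.
/ʂ/ is a voiceless retroflex fricative. The preceding trigger /t/ is alveolar, so /ʂ/ must become alveolar as well.
A voiceless alveolar fricative is [s], so the surface segment is [s].

[βʊtsa]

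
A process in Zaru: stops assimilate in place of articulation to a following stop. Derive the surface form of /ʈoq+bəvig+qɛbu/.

The rule targets /q/ (voiceless uvular stop), which sits before the trigger /b/ (bilabial).
The voiceless bilabial stop is [p], so /q/ → [p].
At the second juncture, /g/ likewise becomes [ɢ] adjacent to /q/.

[ʈopbəviɢqɛbu]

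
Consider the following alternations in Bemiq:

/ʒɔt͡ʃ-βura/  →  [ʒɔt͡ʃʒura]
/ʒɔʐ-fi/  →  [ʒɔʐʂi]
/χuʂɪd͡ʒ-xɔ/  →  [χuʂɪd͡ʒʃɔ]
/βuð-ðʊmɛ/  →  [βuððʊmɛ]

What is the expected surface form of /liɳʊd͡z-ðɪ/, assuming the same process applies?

The data show progressive place assimilation: /β/ → [ʒ] after /t͡ʃ/; /f/ → [ʂ] after /ʐ/; /x/ → [ʃ] after /d͡ʒ/. In each pair only place changes, matching the preceding consonant, while manner and voice stay constant.
Nothing changes in [βuððʊmɛ]: there the adjacent consonants already agree in place (/ð/ and /ð/ are both dental), so this form is consistent with the same rule.
/ð/ is a voiced dental fricative. The preceding trigger /d͡z/ is alveolar, so /ð/ must become alveolar as well.
Changing only its place to alveolar gives [z] — the voiced alveolar fricative.

[liɳʊd͡zzɪ]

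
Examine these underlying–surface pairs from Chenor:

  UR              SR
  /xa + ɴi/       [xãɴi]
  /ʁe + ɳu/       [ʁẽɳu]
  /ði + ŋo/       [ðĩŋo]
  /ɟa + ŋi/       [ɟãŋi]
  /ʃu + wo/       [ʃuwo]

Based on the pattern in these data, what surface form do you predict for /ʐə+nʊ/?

[ʐə̃nʊ]

The data show regressive nasality assimilation (vowel nasalisation): /a/ → [ã] before /ɴ/; /e/ → [ẽ] before /ɳ/; /i/ → [ĩ] before /ŋ/; /a/ → [ã] before /ŋ/ — a vowel is nasalised by an immediately following nasal consonant.
No change occurs in [ʃuwo] because the vowel at the boundary is adjacent to an oral consonant, not a nasal (/u/ next to /w/).
The vowel /ə/ is adjacent to the following nasal /n/, so it acquires [+nasal] and surfaces as [ə̃].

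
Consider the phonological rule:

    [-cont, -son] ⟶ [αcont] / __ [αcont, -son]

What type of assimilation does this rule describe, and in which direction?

The shared variable α links the value of [cont] on the target to that of the neighbouring obstruent. [cont] distinguishes stops from fricatives — a manner-of-articulation feature — so this is manner assimilation.
The conditioning segment sits to the right of the focus bar, meaning the trigger follows the segment that changes — regressive assimilation.

regressive manner assimilation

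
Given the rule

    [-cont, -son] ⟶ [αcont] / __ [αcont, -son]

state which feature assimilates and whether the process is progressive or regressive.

The shared variable α links the value of [cont] on the target to that of the neighbouring obstruent. [cont] distinguishes stops from fricatives — a manner-of-articulation feature — so this is manner assimilation.
The conditioning segment sits to the right of the focus bar, meaning the trigger follows the segment that changes — regressive assimilation.

regressive manner assimilation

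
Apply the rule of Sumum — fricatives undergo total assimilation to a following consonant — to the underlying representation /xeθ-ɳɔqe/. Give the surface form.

/θ/ is the segment targeted by the rule; it sits immediately before /ɳ/, so it assimilates completely and surfaces as [ɳ].

[xeɳɳɔqe]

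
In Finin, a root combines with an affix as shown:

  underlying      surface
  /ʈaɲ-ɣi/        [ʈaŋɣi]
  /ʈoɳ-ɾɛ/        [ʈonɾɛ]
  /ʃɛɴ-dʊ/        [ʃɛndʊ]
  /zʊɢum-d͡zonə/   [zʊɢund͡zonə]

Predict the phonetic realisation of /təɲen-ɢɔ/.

The data show regressive place assimilation: /ɲ/ → [ŋ] before /ɣ/; /ɳ/ → [n] before /ɾ/; /ɴ/ → [n] before /d/; /m/ → [n] before /d͡z/. In each pair only place changes, matching the following consonant, while manner and voice stay constant.
The rule targets /n/ (voiced alveolar nasal), which sits before the trigger /ɢ/ (uvular).
The voiced uvular nasal is [ɴ], so /n/ → [ɴ].

[təɲeɴɢɔ]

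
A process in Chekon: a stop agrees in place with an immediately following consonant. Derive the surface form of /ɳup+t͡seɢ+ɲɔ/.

[ɳutt͡seɟɲɔ]

/p/ is a voiceless bilabial stop. The following trigger /t͡s/ is alveolar, so /p/ must become alveolar as well.
The voiceless alveolar stop is [t], so /p/ → [t].
At the second juncture, /ɢ/ likewise becomes [ɟ] adjacent to /ɲ/.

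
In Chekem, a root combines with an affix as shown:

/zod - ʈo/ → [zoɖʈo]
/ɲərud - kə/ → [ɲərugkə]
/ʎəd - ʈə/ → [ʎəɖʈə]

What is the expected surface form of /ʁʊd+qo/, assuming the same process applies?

The data show regressive place assimilation: /d/ → [ɖ] before /ʈ/; /d/ → [g] before /k/. In each pair only place changes, matching the following consonant, while manner and voice stay constant.
/d/ is a voiced alveolar stop. The following trigger /q/ is uvular, so /d/ must become uvular as well.
Changing only its place to uvular gives [ɢ] — the voiced uvular stop.

[ʁʊɢqo]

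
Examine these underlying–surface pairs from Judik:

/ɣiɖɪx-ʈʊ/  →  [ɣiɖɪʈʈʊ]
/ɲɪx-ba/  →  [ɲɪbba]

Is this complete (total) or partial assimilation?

Comparing underlying and surface forms, /x/ → [ʈ] is the alternation; the neighbouring /ʈ/ is constant.
The output [ʈ] is identical to the trigger /ʈ/ — every feature (place, manner, voicing) has been copied — so this is total assimilation.
The remaining alternation confirms this: /x/ → [b] before /b/ — in each case the output is a copy of the following consonant.

total assimilation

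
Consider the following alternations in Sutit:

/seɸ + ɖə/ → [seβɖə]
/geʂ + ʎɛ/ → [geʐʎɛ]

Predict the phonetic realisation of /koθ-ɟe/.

[koðɟe]

The data show regressive voicing assimilation: /ɸ/ → [β] before /ɖ/; /ʂ/ → [ʐ] before /ʎ/. In each pair only voicing changes, matching the following consonant, while place and manner stay constant.
/θ/ is a voiceless dental fricative. The following trigger /ɟ/ is voiced, so /θ/ must become voiced as well.
A voiced dental fricative is [ð], so the surface segment is [ð].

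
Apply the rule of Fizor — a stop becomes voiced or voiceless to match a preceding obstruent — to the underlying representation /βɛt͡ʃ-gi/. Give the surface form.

/g/ is a voiced velar stop. The preceding trigger /t͡ʃ/ is voiceless, so /g/ must become voiceless as well.
A voiceless velar stop is [k], so the surface segment is [k].

[βɛt͡ʃki]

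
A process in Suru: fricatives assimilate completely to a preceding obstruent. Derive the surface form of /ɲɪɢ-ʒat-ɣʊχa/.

[ɲɪɢɢattʊχa]

/ʒ/ is the segment targeted by the rule; it sits immediately after /ɢ/, so it assimilates completely and surfaces as [ɢ].
At the second juncture, /ɣ/ likewise becomes [t] adjacent to /t/.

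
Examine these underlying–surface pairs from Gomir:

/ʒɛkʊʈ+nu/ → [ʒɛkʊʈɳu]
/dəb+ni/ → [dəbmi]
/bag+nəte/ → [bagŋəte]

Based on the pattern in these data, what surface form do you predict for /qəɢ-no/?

[qəɢɴo]

The data show progressive place assimilation: /n/ → [ɳ] after /ʈ/; /n/ → [m] after /b/; /n/ → [ŋ] after /g/. In each pair only place changes, matching the preceding consonant, while manner and voice stay constant.
/n/ is a voiced alveolar nasal. The preceding trigger /ɢ/ is uvular, so /n/ must become uvular as well.
The voiced uvular nasal is [ɴ], so /n/ → [ɴ].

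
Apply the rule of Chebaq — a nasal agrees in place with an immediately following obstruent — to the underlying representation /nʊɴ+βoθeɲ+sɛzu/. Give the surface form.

/ɴ/ is a voiced uvular nasal. The following trigger /β/ is bilabial, so /ɴ/ must become bilabial as well.
A voiced bilabial nasal is [m], so the surface segment is [m].
At the second juncture, /ɲ/ likewise becomes [n] adjacent to /s/.

[nʊmβoθensɛzu]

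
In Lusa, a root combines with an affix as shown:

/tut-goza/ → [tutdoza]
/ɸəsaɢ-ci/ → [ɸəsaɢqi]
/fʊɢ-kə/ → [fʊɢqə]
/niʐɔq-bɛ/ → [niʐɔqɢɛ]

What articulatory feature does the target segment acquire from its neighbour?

Comparing underlying and surface forms, /g/ → [d] is the alternation; the neighbouring /t/ is constant.
The change velar → alveolar matches the place of the preceding /t/, identifying this as place assimilation.
The same holds elsewhere in the data: /c/ → [q] after /ɢ/ (palatal → uvular, matching uvular); /k/ → [q] after /ɢ/ (velar → uvular, matching uvular); /b/ → [ɢ] after /q/ (bilabial → uvular, matching uvular) — only place changes, and always toward the preceding segment.

place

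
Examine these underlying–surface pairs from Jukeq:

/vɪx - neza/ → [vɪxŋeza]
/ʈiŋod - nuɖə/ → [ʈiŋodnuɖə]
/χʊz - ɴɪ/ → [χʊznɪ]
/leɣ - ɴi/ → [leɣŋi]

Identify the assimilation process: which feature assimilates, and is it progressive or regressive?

The segment that alternates is /n/, which surfaces as [ŋ] when adjacent to /x/.
/n/ is alveolar while /x/ is velar; the output [ŋ] is velar, matching the trigger — so the feature that spreads is place.
Manner and voice are unchanged, so the assimilation is partial, not total.
The same holds elsewhere in the data: /ɴ/ → [n] after /z/ (uvular → alveolar, matching alveolar); /ɴ/ → [ŋ] after /ɣ/ (uvular → velar, matching velar) — only place changes, and always toward the preceding segment.
Nothing changes in [ʈiŋodnuɖə]: there the adjacent consonants already agree in place (/n/ and /d/ are both alveolar), so this form is consistent with the same rule.
The trigger is the preceding segment, so the direction is progressive (perseverative).

progressive place assimilation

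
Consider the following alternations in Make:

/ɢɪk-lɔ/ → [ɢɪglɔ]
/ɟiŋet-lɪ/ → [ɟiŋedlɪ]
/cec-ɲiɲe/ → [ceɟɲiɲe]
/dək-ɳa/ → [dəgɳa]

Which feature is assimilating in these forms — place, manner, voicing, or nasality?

The segment that alternates is /k/, which surfaces as [g] when adjacent to /l/.
The change voiceless → voiced matches the voicing of the following /l/, identifying this as voicing assimilation.
Checking the remaining alternations: /t/ → [d] before /l/ (voiceless → voiced, matching voiced); /c/ → [ɟ] before /ɲ/ (voiceless → voiced, matching voiced); /k/ → [g] before /ɳ/ (voiceless → voiced, matching voiced) — only voicing changes, and always toward the following segment.

voicing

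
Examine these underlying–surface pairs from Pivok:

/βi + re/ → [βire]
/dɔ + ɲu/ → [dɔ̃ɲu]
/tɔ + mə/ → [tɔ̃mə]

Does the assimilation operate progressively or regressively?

regressive

The vowel /ɔ/ surfaces as nasalised [ɔ̃] next to the following nasal /ɲ/ — it has acquired the [+nasal] feature of its neighbour.
The other form shows the same pattern: /ɔ/ → [ɔ̃] before /m/ — each time a vowel is nasalised next to a following nasal.
No change occurs in [βire] because the vowel at the boundary is adjacent to an oral consonant, not a nasal (/i/ next to /r/).
Because the conditioning nasal is to the right of the vowel that changes, the process is regressive (anticipatory).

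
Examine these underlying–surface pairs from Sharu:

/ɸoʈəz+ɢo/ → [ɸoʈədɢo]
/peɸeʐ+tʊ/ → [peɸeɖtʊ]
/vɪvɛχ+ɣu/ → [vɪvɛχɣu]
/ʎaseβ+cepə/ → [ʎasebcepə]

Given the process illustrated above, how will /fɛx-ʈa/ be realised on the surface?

The data show regressive manner assimilation: /z/ → [d] before /ɢ/; /ʐ/ → [ɖ] before /t/; /β/ → [b] before /c/. In each pair only manner changes, matching the following consonant, while place and voice stay constant.
Nothing changes in [vɪvɛχɣu]: there the adjacent consonants already agree in manner (/χ/ and /ɣ/ are both fricatives), so this form is consistent with the same rule.
/x/ is a voiceless velar fricative. The following trigger /ʈ/ is a stop, so /x/ must become a stop as well.
A voiceless velar stop is [k], so the surface segment is [k].

[fɛkʈa]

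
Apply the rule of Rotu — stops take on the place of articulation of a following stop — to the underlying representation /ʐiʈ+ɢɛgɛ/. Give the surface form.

[ʐiqɢɛgɛ]

The rule targets /ʈ/ (voiceless retroflex stop), which sits before the trigger /ɢ/ (uvular).
A voiceless uvular stop is [q], so the surface segment is [q].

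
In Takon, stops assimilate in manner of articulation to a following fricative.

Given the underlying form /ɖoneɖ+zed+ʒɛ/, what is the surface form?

The rule targets /ɖ/ (voiced retroflex stop), which sits before the trigger /z/ (fricative).
The voiced retroflex fricative is [ʐ], so /ɖ/ → [ʐ].
At the second juncture, /d/ likewise becomes [z] adjacent to /ʒ/.

[ɖoneʐzezʒɛ]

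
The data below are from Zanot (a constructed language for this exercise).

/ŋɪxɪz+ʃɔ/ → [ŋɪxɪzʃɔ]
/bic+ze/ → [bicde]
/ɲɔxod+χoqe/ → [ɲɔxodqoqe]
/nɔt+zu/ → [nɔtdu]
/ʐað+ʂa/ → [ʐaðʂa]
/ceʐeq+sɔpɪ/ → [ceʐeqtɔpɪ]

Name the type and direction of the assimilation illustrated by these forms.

progressive manner assimilation

The segment that alternates is /z/, which surfaces as [d] when adjacent to /c/.
The change fricative → stop matches the manner of the preceding /c/, identifying this as manner assimilation.
Place and voice are unchanged, so the assimilation is partial, not total.
The other alternating forms pattern the same way: /χ/ → [q] after /d/ (fricative → stop, matching a stop); /z/ → [d] after /t/ (fricative → stop, matching a stop); /s/ → [t] after /q/ (fricative → stop, matching a stop) — only manner changes, and always toward the preceding segment.
Nothing changes in [ŋɪxɪzʃɔ], [ʐaðʂa]: there the adjacent consonants already agree in manner (/ʃ/ and /z/ are both fricatives; /ʂ/ and /ð/ are both fricatives), so these forms are consistent with the same rule.
The trigger is the preceding segment, so the direction is progressive (perseverative).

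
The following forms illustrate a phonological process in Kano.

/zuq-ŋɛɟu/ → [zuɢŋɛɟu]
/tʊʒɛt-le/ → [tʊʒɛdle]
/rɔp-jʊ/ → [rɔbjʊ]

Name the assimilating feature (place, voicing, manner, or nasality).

The segment that alternates is /q/, which surfaces as [ɢ] when adjacent to /ŋ/.
The change voiceless → voiced matches the voicing of the following /ŋ/, identifying this as voicing assimilation.
Checking the remaining alternations: /t/ → [d] before /l/ (voiceless → voiced, matching voiced); /p/ → [b] before /j/ (voiceless → voiced, matching voiced) — only voicing changes, and always toward the following segment.

voicing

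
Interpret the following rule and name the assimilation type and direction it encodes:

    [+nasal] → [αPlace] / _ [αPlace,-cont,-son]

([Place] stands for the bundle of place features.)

regressive place assimilation

The shared variable α links the value of the place features (abbreviated [Place]) on the target to the same value on the neighbouring segment, so place is the feature that assimilates.
The conditioning segment sits to the right of the focus bar, meaning the trigger follows the segment that changes — regressive assimilation.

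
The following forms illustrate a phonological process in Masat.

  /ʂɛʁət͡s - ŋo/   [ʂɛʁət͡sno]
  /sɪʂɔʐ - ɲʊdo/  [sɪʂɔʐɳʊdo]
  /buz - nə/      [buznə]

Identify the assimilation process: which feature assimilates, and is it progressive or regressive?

The segment that alternates is /ŋ/, which surfaces as [n] when adjacent to /t͡s/.
The change velar → alveolar matches the place of the preceding /t͡s/, identifying this as place assimilation.
Manner and voice are unchanged, so the assimilation is partial, not total.
The other alternating form patterns the same way: /ɲ/ → [ɳ] after /ʐ/ (palatal → retroflex, matching retroflex) — only place changes, and always toward the preceding segment.
No alternation appears in [buznə]: there the adjacent consonants already agree in place (/n/ and /z/ are both alveolar), so this form is consistent with the same rule.
The trigger is the preceding segment, so the direction is progressive (perseverative).

progressive place assimilation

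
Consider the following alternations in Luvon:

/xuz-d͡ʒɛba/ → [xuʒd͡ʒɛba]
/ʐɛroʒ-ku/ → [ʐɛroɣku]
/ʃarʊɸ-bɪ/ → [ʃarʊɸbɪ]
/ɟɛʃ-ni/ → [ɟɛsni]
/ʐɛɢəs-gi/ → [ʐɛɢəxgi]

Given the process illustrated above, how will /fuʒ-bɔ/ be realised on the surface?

[fuβbɔ]

The data show regressive place assimilation: /z/ → [ʒ] before /d͡ʒ/; /ʒ/ → [ɣ] before /k/; /ʃ/ → [s] before /n/; /s/ → [x] before /g/. In each pair only place changes, matching the following consonant, while manner and voice stay constant.
No alternation appears in [ʃarʊɸbɪ]: there the adjacent consonants already agree in place (/ɸ/ and /b/ are both bilabial), so this form is consistent with the same rule.
The rule targets /ʒ/ (voiced postalveolar fricative), which sits before the trigger /b/ (bilabial).
A voiced bilabial fricative is [β], so the surface segment is [β].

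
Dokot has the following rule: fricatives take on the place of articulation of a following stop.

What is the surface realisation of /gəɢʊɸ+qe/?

/ɸ/ is a voiceless bilabial fricative. The following trigger /q/ is uvular, so /ɸ/ must become uvular as well.
A voiceless uvular fricative is [χ], so the surface segment is [χ].

[gəɢʊχqe]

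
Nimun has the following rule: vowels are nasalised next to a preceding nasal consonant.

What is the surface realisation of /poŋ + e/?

/e/ sits next to the nasal /ŋ/ and is therefore nasalised to [ẽ].

[poŋẽ]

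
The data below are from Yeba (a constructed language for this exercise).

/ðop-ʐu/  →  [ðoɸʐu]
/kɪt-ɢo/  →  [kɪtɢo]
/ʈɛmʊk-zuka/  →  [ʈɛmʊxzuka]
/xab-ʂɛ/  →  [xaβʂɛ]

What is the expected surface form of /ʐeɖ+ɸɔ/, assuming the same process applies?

The data show regressive manner assimilation: /p/ → [ɸ] before /ʐ/; /k/ → [x] before /z/; /b/ → [β] before /ʂ/. In each pair only manner changes, matching the following consonant, while place and voice stay constant.
No alternation appears in [kɪtɢo]: there the adjacent consonants already agree in manner (/t/ and /ɢ/ are both stops), so this form is consistent with the same rule.
The rule targets /ɖ/ (voiced retroflex stop), which sits before the trigger /ɸ/ (fricative).
Changing only its manner to fricative gives [ʐ] — the voiced retroflex fricative.

[ʐeʐɸɔ]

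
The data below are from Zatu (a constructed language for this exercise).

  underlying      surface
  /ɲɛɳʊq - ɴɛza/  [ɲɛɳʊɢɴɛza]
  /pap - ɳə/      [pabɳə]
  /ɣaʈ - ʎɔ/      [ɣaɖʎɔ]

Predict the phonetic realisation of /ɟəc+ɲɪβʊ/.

[ɟəɟɲɪβʊ]

The data show regressive voicing assimilation: /q/ → [ɢ] before /ɴ/; /p/ → [b] before /ɳ/; /ʈ/ → [ɖ] before /ʎ/. In each pair only voicing changes, matching the following consonant, while place and manner stay constant.
The rule targets /c/ (voiceless palatal stop), which sits before the trigger /ɲ/ (voiced).
Changing only its voicing to voiced gives [ɟ] — the voiced palatal stop.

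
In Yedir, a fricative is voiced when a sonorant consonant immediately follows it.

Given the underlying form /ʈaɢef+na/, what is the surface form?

[ʈaɢevna]

The rule targets /f/ (voiceless labiodental fricative), which sits before the trigger /n/ (voiced).
Changing only its voicing to voiced gives [v] — the voiced labiodental fricative.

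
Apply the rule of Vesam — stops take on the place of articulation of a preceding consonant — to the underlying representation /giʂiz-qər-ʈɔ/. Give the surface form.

/q/ is a voiceless uvular stop. The preceding trigger /z/ is alveolar, so /q/ must become alveolar as well.
The voiceless alveolar stop is [t], so /q/ → [t].
The same rule applies at the second boundary: /ʈ/ → [t] next to /r/.

[giʂiztərtɔ]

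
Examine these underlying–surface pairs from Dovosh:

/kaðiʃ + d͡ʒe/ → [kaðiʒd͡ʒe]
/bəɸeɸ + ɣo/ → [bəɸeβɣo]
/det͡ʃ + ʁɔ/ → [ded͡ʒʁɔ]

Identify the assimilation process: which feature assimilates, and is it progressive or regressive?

regressive voicing assimilation

Comparing underlying and surface forms, /ʃ/ → [ʒ] is the alternation; the neighbouring /d͡ʒ/ is constant.
The change voiceless → voiced matches the voicing of the following /d͡ʒ/, identifying this as voicing assimilation.
Place and manner are unchanged, so the assimilation is partial, not total.
Checking the remaining alternations: /ɸ/ → [β] before /ɣ/ (voiceless → voiced, matching voiced); /t͡ʃ/ → [d͡ʒ] before /ʁ/ (voiceless → voiced, matching voiced) — only voicing changes, and always toward the following segment.
Since the segment that changes precedes the conditioning segment, the assimilation is regressive.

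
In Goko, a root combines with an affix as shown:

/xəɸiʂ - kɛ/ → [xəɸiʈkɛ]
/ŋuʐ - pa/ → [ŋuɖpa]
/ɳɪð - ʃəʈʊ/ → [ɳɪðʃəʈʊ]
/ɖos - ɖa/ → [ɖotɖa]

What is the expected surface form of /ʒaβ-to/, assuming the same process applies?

The data show regressive manner assimilation: /ʂ/ → [ʈ] before /k/; /ʐ/ → [ɖ] before /p/; /s/ → [t] before /ɖ/. In each pair only manner changes, matching the following consonant, while place and voice stay constant.
No alternation appears in [ɳɪðʃəʈʊ]: there the adjacent consonants already agree in manner (/ð/ and /ʃ/ are both fricatives), so this form is consistent with the same rule.
/β/ is a voiced bilabial fricative. The following trigger /t/ is a stop, so /β/ must become a stop as well.
The voiced bilabial stop is [b], so /β/ → [b].

[ʒabto]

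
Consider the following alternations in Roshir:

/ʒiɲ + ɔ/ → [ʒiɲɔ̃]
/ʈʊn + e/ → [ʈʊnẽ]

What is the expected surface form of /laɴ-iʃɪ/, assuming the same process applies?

[laɴĩʃɪ]

The data show progressive nasality assimilation (vowel nasalisation): /ɔ/ → [ɔ̃] after /ɲ/; /e/ → [ẽ] after /n/ — a vowel is nasalised by an immediately preceding nasal consonant.
The vowel /i/ is adjacent to the preceding nasal /ɴ/, so it acquires [+nasal] and surfaces as [ĩ].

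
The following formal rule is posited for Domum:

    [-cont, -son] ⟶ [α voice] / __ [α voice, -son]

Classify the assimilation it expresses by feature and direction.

regressive voicing assimilation

The rule copies [voice] from the environment onto the target, so the assimilating feature is voicing.
Since the environment is written after the underscore, the trigger follows the target; the direction is regressive.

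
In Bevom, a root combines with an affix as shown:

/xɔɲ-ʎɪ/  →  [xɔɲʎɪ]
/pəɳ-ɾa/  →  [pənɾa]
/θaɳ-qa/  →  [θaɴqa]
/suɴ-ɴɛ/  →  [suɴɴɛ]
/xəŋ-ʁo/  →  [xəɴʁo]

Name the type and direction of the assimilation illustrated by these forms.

regressive place assimilation

Comparing underlying and surface forms, /ɳ/ → [n] is the alternation; the neighbouring /ɾ/ is constant.
The change retroflex → alveolar matches the place of the following /ɾ/, identifying this as place assimilation.
Manner and voice are unchanged, so the assimilation is partial, not total.
The other alternating forms pattern the same way: /ɳ/ → [ɴ] before /q/ (retroflex → uvular, matching uvular); /ŋ/ → [ɴ] before /ʁ/ (velar → uvular, matching uvular) — only place changes, and always toward the following segment.
No alternation appears in [xɔɲʎɪ], [suɴɴɛ]: there the adjacent consonants already agree in place (/ɲ/ and /ʎ/ are both palatal; /ɴ/ and /ɴ/ are both uvular), so these forms are consistent with the same rule.
The trigger is the following segment, so the direction is regressive (anticipatory).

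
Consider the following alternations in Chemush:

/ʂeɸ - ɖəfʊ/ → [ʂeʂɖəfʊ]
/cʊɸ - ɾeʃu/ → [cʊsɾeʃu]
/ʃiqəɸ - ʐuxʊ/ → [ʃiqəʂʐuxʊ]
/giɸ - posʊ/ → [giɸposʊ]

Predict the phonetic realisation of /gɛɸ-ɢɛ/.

The data show regressive place assimilation: /ɸ/ → [ʂ] before /ɖ/; /ɸ/ → [s] before /ɾ/; /ɸ/ → [ʂ] before /ʐ/. In each pair only place changes, matching the following consonant, while manner and voice stay constant.
No alternation appears in [giɸposʊ]: there the adjacent consonants already agree in place (/ɸ/ and /p/ are both bilabial), so this form is consistent with the same rule.
The rule targets /ɸ/ (voiceless bilabial fricative), which sits before the trigger /ɢ/ (uvular).
The voiceless uvular fricative is [χ], so /ɸ/ → [χ].

[gɛχɢɛ]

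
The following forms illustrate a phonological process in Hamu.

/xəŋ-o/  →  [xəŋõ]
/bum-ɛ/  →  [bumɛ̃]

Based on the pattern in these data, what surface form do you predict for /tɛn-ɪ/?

The data show progressive nasality assimilation (vowel nasalisation): /o/ → [õ] after /ŋ/; /ɛ/ → [ɛ̃] after /m/ — a vowel is nasalised by an immediately preceding nasal consonant.
/ɪ/ sits next to the nasal /n/ and is therefore nasalised to [ɪ̃].

[tɛnɪ̃]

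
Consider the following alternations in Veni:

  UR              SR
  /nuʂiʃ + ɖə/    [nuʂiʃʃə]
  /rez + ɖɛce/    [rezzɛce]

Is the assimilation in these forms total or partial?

total assimilation

Comparing underlying and surface forms, /ɖ/ → [ʃ] is the alternation; the neighbouring /ʃ/ is constant.
The output [ʃ] is identical to the trigger /ʃ/ — every feature (place, manner, voicing) has been copied — so this is total assimilation.
The remaining alternation confirms this: /ɖ/ → [z] after /z/ — in each case the output is a copy of the preceding consonant.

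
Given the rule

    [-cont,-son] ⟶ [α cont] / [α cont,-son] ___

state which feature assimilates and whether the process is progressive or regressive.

progressive manner assimilation

The shared variable α links the value of [cont] on the target to that of the neighbouring obstruent. [cont] distinguishes stops from fricatives — a manner-of-articulation feature — so this is manner assimilation.
The conditioning segment sits to the left of the focus bar, meaning the trigger precedes the segment that changes — progressive assimilation.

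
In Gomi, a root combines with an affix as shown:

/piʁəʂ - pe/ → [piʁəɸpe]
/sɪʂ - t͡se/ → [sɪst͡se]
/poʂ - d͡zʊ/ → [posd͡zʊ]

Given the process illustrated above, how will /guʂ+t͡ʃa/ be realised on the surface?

The data show regressive place assimilation: /ʂ/ → [ɸ] before /p/; /ʂ/ → [s] before /t͡s/; /ʂ/ → [s] before /d͡z/. In each pair only place changes, matching the following consonant, while manner and voice stay constant.
/ʂ/ is a voiceless retroflex fricative. The following trigger /t͡ʃ/ is postalveolar, so /ʂ/ must become postalveolar as well.
Changing only its place to postalveolar gives [ʃ] — the voiceless postalveolar fricative.

[guʃt͡ʃa]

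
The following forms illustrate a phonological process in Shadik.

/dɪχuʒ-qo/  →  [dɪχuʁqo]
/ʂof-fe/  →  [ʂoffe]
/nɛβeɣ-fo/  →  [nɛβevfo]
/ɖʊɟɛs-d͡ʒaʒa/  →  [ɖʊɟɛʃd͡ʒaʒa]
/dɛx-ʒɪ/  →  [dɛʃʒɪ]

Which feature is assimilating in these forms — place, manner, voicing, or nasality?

place

Underlying /ʒ/ is realised as [ʁ] next to /q/; /q/ itself does not change.
/ʒ/ is postalveolar while /q/ is uvular; the output [ʁ] is uvular, matching the trigger — so the feature that spreads is place.
Checking the remaining alternations: /ɣ/ → [v] before /f/ (velar → labiodental, matching labiodental); /s/ → [ʃ] before /d͡ʒ/ (alveolar → postalveolar, matching postalveolar); /x/ → [ʃ] before /ʒ/ (velar → postalveolar, matching postalveolar) — only place changes, and always toward the following segment.
Nothing changes in [ʂoffe]: there the adjacent consonants already agree in place (/f/ and /f/ are both labiodental), so this form is consistent with the same rule.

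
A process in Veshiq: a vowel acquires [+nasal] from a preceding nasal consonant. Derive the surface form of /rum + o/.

[rumõ]

The vowel /o/ is adjacent to the preceding nasal /m/, so it acquires [+nasal] and surfaces as [õ].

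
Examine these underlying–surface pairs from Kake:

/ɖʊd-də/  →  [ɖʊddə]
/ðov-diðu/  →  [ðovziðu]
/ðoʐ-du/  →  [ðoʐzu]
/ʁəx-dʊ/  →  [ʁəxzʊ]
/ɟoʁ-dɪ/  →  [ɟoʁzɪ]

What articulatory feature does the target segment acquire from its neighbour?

manner

Underlying /d/ is realised as [z] next to /v/; /v/ itself does not change.
The change stop → fricative matches the manner of the preceding /v/, identifying this as manner assimilation.
Checking the remaining alternations: /d/ → [z] after /ʐ/ (stop → fricative, matching a fricative); /d/ → [z] after /x/ (stop → fricative, matching a fricative); /d/ → [z] after /ʁ/ (stop → fricative, matching a fricative) — only manner changes, and always toward the preceding segment.
No alternation appears in [ɖʊddə]: there the adjacent consonants already agree in manner (/d/ and /d/ are both stops), so this form is consistent with the same rule.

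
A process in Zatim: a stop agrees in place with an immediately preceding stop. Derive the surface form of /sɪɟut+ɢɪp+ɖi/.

The rule targets /ɢ/ (voiced uvular stop), which sits after the trigger /t/ (alveolar).
A voiced alveolar stop is [d], so the surface segment is [d].
At the second juncture, /ɖ/ likewise becomes [b] adjacent to /p/.

[sɪɟutdɪpbi]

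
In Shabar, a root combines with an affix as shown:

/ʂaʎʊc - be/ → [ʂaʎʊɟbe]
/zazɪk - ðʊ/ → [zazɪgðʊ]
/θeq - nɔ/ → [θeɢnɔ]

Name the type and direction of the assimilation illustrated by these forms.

regressive voicing assimilation

The segment that alternates is /c/, which surfaces as [ɟ] when adjacent to /b/.
/c/ is voiceless while /b/ is voiced; the output [ɟ] is voiced, matching the trigger — so the feature that spreads is voicing.
Place and manner are unchanged, so the assimilation is partial, not total.
The same holds elsewhere in the data: /k/ → [g] before /ð/ (voiceless → voiced, matching voiced); /q/ → [ɢ] before /n/ (voiceless → voiced, matching voiced) — only voicing changes, and always toward the following segment.
The trigger is the following segment, so the direction is regressive (anticipatory).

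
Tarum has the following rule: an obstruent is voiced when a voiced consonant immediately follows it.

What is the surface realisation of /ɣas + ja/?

[ɣazja]

/s/ is a voiceless alveolar fricative. The following trigger /j/ is voiced, so /s/ must become voiced as well.
A voiced alveolar fricative is [z], so the surface segment is [z].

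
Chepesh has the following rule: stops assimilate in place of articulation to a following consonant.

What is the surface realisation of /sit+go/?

/t/ is a voiceless alveolar stop. The following trigger /g/ is velar, so /t/ must become velar as well.
The voiceless velar stop is [k], so /t/ → [k].

[sikgo]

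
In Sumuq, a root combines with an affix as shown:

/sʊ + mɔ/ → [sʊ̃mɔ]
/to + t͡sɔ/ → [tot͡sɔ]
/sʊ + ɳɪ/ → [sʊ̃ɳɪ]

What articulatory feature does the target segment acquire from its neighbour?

nasality

The vowel /ʊ/ surfaces as nasalised [ʊ̃] next to the following nasal /m/ — it has acquired the [+nasal] feature of its neighbour.
Likewise in the remaining data: /ʊ/ → [ʊ̃] before /ɳ/ — each time a vowel is nasalised next to a following nasal.
No change occurs in [tot͡sɔ] because the vowel at the boundary is adjacent to an oral consonant, not a nasal (/o/ next to /t͡s/).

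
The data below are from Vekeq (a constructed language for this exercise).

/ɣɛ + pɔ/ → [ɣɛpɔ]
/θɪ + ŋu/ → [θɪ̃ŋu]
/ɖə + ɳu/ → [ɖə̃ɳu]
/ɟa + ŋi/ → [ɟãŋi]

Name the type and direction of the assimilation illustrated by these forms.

The vowel /ɪ/ surfaces as nasalised [ɪ̃] next to the following nasal /ŋ/ — it has acquired the [+nasal] feature of its neighbour.
Likewise in the remaining data: /ə/ → [ə̃] before /ɳ/; /a/ → [ã] before /ŋ/ — each time a vowel is nasalised next to a following nasal.
No change occurs in [ɣɛpɔ] because the vowel at the boundary is adjacent to an oral consonant, not a nasal (/ɛ/ next to /p/).
Because the conditioning nasal is to the right of the vowel that changes, the process is regressive (anticipatory).

regressive nasality assimilation (vowel nasalisation)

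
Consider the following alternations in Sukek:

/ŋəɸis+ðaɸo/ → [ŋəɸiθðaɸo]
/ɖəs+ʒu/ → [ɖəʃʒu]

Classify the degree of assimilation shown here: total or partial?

partial assimilation

Underlying /s/ is realised as [θ] next to /ð/; /ð/ itself does not change.
/s/ is alveolar while /ð/ is dental; the output [θ] is dental, matching the trigger — so the feature that spreads is place.
Manner and voice are unchanged, so the assimilation is partial, not total.
Checking the remaining alternation: /s/ → [ʃ] before /ʒ/ (alveolar → postalveolar, matching postalveolar) — only place changes, and always toward the following segment.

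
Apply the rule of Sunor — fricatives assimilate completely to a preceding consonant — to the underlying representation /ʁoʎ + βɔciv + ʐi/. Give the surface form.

/β/ is the segment targeted by the rule; it sits immediately after /ʎ/, so it assimilates completely and surfaces as [ʎ].
At the second juncture, /ʐ/ likewise becomes [v] adjacent to /v/.

[ʁoʎʎɔcivvi]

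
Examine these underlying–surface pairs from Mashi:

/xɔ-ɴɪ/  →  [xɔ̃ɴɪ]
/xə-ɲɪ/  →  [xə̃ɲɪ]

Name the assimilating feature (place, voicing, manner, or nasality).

The vowel /ɔ/ surfaces as nasalised [ɔ̃] next to the following nasal /ɴ/ — it has acquired the [+nasal] feature of its neighbour.
The other form shows the same pattern: /ə/ → [ə̃] before /ɲ/ — each time a vowel is nasalised next to a following nasal.

nasality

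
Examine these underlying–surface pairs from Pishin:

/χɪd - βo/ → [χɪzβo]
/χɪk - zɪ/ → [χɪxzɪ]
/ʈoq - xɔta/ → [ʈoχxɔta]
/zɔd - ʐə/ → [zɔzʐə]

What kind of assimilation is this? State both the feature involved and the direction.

regressive manner assimilation

Underlying /d/ is realised as [z] next to /β/; /β/ itself does not change.
The change stop → fricative matches the manner of the following /β/, identifying this as manner assimilation.
Place and voice are unchanged, so the assimilation is partial, not total.
Checking the remaining alternations: /k/ → [x] before /z/ (stop → fricative, matching a fricative); /q/ → [χ] before /x/ (stop → fricative, matching a fricative); /d/ → [z] before /ʐ/ (stop → fricative, matching a fricative) — only manner changes, and always toward the following segment.
Since the segment that changes precedes the conditioning segment, the assimilation is regressive.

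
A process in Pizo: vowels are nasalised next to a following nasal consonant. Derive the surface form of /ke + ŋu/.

[kẽŋu]

The vowel /e/ is adjacent to the following nasal /ŋ/, so it acquires [+nasal] and surfaces as [ẽ].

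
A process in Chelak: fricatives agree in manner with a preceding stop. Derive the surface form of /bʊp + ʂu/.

The rule targets /ʂ/ (voiceless retroflex fricative), which sits after the trigger /p/ (stop).
Changing only its manner to stop gives [ʈ] — the voiceless retroflex stop.

[bʊpʈu]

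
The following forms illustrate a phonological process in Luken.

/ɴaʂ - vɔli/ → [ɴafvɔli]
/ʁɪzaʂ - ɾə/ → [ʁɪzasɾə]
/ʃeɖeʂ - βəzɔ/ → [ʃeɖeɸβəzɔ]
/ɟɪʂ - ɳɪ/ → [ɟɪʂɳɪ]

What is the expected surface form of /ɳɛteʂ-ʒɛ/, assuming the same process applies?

The data show regressive place assimilation: /ʂ/ → [f] before /v/; /ʂ/ → [s] before /ɾ/; /ʂ/ → [ɸ] before /β/. In each pair only place changes, matching the following consonant, while manner and voice stay constant.
Nothing changes in [ɟɪʂɳɪ]: there the adjacent consonants already agree in place (/ʂ/ and /ɳ/ are both retroflex), so this form is consistent with the same rule.
/ʂ/ is a voiceless retroflex fricative. The following trigger /ʒ/ is postalveolar, so /ʂ/ must become postalveolar as well.
Changing only its place to postalveolar gives [ʃ] — the voiceless postalveolar fricative.

[ɳɛteʃʒɛ]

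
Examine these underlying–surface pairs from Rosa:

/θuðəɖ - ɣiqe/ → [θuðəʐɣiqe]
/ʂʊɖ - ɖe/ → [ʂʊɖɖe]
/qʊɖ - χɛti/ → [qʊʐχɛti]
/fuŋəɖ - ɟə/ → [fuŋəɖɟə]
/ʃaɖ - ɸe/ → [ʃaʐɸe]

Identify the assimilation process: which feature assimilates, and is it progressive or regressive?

Underlying /ɖ/ is realised as [ʐ] next to /ɣ/; /ɣ/ itself does not change.
/ɖ/ is a stop while /ɣ/ is a fricative; the output [ʐ] is a fricative, matching the trigger — so the feature that spreads is manner.
Place and voice are unchanged, so the assimilation is partial, not total.
The other alternating forms pattern the same way: /ɖ/ → [ʐ] before /χ/ (stop → fricative, matching a fricative); /ɖ/ → [ʐ] before /ɸ/ (stop → fricative, matching a fricative) — only manner changes, and always toward the following segment.
No alternation appears in [ʂʊɖɖe], [fuŋəɖɟə]: there the adjacent consonants already agree in manner (/ɖ/ and /ɖ/ are both stops; /ɖ/ and /ɟ/ are both stops), so these forms are consistent with the same rule.
The trigger is the following segment, so the direction is regressive (anticipatory).

regressive manner assimilation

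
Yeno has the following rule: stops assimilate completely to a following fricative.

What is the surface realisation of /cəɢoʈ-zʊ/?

[cəɢozzʊ]

/ʈ/ is the segment targeted by the rule; it sits immediately before /z/, so it assimilates completely and surfaces as [z].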